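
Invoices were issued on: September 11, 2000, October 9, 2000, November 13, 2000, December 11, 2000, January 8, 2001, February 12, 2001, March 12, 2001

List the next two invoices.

April 9, 2001; May 14, 2001

Gaps: 28, 35, 28, 28, 35, 28 days — a mix of 28 and 35. Every date is a Monday.
Each is the 2nd Monday of its month.
April 2001 — 2nd Monday is April 9, 2001.
May 2001 — 2nd Monday is May 14, 2001.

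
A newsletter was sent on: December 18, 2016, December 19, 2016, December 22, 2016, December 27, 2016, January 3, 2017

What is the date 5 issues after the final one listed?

March 9, 2017

Intervals are 1, 3, 5, 7 days — an arithmetic progression with common difference 2.
Next gap: 9 days. January 3, 2017 + 9 days = January 12, 2017.
Next gap: 11 days. January 12, 2017 + 11 days = January 23, 2017.
Next gap: 13 days. January 23, 2017 + 13 days = February 5, 2017.
Next gap: 15 days. February 5, 2017 + 15 days = February 20, 2017.
Next gap: 17 days. February 20, 2017 + 17 days = March 9, 2017.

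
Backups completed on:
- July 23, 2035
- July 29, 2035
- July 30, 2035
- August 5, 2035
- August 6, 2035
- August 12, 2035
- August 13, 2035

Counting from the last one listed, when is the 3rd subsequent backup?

Every event lands on a Monday or Sunday (gaps cycle 6, 1, 6, 1, 6, 1).
So the schedule is: every Monday and Sunday.
The following Sunday is August 19, 2035.
The following Monday is August 20, 2035.
The following Sunday is August 26, 2035.

August 26, 2035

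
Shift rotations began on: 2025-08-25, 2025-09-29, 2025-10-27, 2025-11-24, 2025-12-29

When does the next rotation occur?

All Mondays; the gaps (35, 28, 28, 35) vary with month length.
This is the last Monday of each month.
January 2026 ends with Monday 2026-01-26.

2026-01-26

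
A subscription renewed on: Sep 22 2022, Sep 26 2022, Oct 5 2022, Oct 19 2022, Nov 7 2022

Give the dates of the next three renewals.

Dec 1 2022, Dec 30 2022, Feb 2 2023

Gaps: 4, 9, 14, 19 days — each gap is 5 larger than the previous one.
Next gap: 24 days. Nov 7 2022 + 24 days = Dec 1 2022.
Next gap: 29 days. Dec 1 2022 + 29 days = Dec 30 2022.
Next gap: 34 days. Dec 30 2022 + 34 days = Feb 2 2023.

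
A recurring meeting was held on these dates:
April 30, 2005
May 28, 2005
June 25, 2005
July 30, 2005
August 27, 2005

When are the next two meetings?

All Saturdays; the gaps (28, 28, 35, 28) vary with month length.
This is the last Saturday of each month.
Last Saturday of September 2005: September 24, 2005.
October 2005 ends with Saturday October 29, 2005.

September 24, 2005; October 29, 2005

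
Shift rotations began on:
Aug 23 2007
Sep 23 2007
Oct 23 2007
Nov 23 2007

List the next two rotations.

Each date is the 23rd; the gaps (31, 30, 31) track the month lengths.
The rule is the 23rd of each month.
Next: December 2007 → Dec 23 2007.
Next: January 2008 → Jan 23 2008.

Dec 23 2007, Jan 23 2008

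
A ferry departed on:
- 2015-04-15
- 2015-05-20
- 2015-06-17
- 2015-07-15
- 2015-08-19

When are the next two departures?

2015-09-16, 2015-10-21

Gaps: 35, 28, 28, 35 days — a mix of 28 and 35. Every date is a Wednesday.
Each is the 3rd Wednesday of its month.
September 2015 — 3rd Wednesday is 2015-09-16.
October 2015 — 3rd Wednesday is 2015-10-21.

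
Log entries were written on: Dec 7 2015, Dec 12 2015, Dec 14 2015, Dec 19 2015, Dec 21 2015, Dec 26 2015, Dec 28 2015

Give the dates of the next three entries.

Jan 2 2016, Jan 4 2016, Jan 9 2016

Every event lands on a Monday or Saturday (gaps cycle 5, 2, 5, 2, 5, 2).
So the schedule is: every Monday and Saturday.
The following Saturday is Jan 2 2016.
The following Monday is Jan 4 2016.
Next Saturday: Jan 9 2016.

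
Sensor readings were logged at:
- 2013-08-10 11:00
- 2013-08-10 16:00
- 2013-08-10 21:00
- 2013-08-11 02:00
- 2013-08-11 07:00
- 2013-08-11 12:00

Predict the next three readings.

Gaps: 5, 5, 5, 5, 5 hours — each event is 5 hours after the previous one.
2013-08-11 12:00 + 5 h = 2013-08-11 17:00.
2013-08-11 17:00 + 5 h = 2013-08-11 22:00.
2013-08-11 22:00 + 5 h = 2013-08-12 03:00.

2013-08-11 17:00, 2013-08-11 22:00, 2013-08-12 03:00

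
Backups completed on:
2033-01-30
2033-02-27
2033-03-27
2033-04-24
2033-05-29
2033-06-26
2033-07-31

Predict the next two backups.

2033-08-28, 2033-09-25

These are Sundays with 28, 28, 28, 35, 28, 35-day gaps.
Each is the final Sunday of its month — 2033-01-30 is past the 28th, so '4th Sunday' doesn't fit.
Last Sunday of August 2033: 2033-08-28.
September 2033 ends with Sunday 2033-09-25.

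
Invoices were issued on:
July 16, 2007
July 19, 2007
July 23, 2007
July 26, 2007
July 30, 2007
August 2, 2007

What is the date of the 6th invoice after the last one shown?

August 23, 2007

The gap pattern 3, 4, 3, 4, 3 repeats every 2 events.
These are the Mondays and Thursdays of each week.
The following Monday is August 6, 2007.
The following Thursday is August 9, 2007.
Next Monday: August 13, 2007.
Next Thursday: August 16, 2007.
Next Monday: August 20, 2007.
Next Thursday: August 23, 2007.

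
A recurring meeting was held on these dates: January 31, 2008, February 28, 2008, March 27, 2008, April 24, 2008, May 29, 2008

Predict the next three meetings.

June 26, 2008; July 31, 2008; August 28, 2008

These are Thursdays with 28, 28, 28, 35-day gaps.
Each is the final Thursday of its month — January 31, 2008 is past the 28th, so '4th Thursday' doesn't fit.
June 2008 ends with Thursday June 26, 2008.
Last Thursday of July 2008: July 31, 2008.
Last Thursday of August 2008: August 28, 2008.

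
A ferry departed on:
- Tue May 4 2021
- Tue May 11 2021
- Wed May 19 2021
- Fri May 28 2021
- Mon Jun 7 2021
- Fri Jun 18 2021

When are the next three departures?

Intervals are 7, 8, 9, 10, 11 days — an arithmetic progression with common difference 1.
Next gap: 12 days. Fri Jun 18 2021 + 12 days = Wed Jun 30 2021.
Next gap: 13 days. Wed Jun 30 2021 + 13 days = Tue Jul 13 2021.
Next gap: 14 days. Tue Jul 13 2021 + 14 days = Tue Jul 27 2021.

Wed Jun 30 2021, Tue Jul 13 2021, Tue Jul 27 2021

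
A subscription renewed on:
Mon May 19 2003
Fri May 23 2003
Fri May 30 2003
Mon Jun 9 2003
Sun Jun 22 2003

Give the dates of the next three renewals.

The spacing grows by 3 each time: 4, 7, 10, 13 days.
Next gap: 16 days. Sun Jun 22 2003 + 16 days = Tue Jul 8 2003.
Next gap: 19 days. Tue Jul 8 2003 + 19 days = Sun Jul 27 2003.
Next gap: 22 days. Sun Jul 27 2003 + 22 days = Mon Aug 18 2003.

Tue Jul 8 2003, Sun Jul 27 2003, Mon Aug 18 2003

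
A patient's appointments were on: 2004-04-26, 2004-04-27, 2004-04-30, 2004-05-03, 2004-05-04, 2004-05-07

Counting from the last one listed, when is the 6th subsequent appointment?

Gaps: 1, 3, 3, 1, 3 days — not constant, but cyclic with period 3.
The events fall on every Monday, Tuesday and Friday.
Next Monday: 2004-05-10.
Next Tuesday: 2004-05-11.
The following Friday is 2004-05-14.
Next Monday: 2004-05-17.
Next Tuesday: 2004-05-18.
The following Friday is 2004-05-21.

2004-05-21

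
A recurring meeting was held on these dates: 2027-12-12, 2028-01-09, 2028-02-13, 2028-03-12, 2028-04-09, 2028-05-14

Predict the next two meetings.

These are Sundays at 28- or 35-day spacing (28, 35, 28, 28, 35).
The pattern: 2nd Sunday of the month.
2nd Sunday of June 2028: 2028-06-11.
2nd Sunday of July 2028: 2028-07-09.

2028-06-11, 2028-07-09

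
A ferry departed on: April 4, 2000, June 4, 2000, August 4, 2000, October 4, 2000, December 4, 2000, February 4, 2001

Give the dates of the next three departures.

The day-of-month is always 4 (61, 61, 61, 61, 62 days between events).
So this recurs on the 4th of every 2 months.
April 2001: April 4, 2001.
June 2001: June 4, 2001.
August 2001: August 4, 2001.

April 4, 2001; June 4, 2001; August 4, 2001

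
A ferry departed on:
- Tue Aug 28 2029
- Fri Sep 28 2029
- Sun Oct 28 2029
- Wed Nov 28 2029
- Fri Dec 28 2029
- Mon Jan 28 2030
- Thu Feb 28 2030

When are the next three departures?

The day-of-month is always 28 (31, 30, 31, 30, 31, 31 days between events).
So this recurs on the 28th of each month.
March 2030: Thu Mar 28 2030.
Next: April 2030 → Sun Apr 28 2030.
May 2030: Tue May 28 2030.

Thu Mar 28 2030, Sun Apr 28 2030, Tue May 28 2030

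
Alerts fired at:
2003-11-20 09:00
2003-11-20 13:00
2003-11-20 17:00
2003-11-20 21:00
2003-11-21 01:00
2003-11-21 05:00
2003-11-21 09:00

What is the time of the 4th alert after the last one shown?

Spacing: 4, 4, 4, 4, 4, 4 h — constant 4 h.
2003-11-21 09:00 + 4 h = 2003-11-21 13:00.
2003-11-21 13:00 + 4 h = 2003-11-21 17:00.
2003-11-21 17:00 + 4 h = 2003-11-21 21:00.
2003-11-21 21:00 + 4 h = 2003-11-22 01:00.

2003-11-22 01:00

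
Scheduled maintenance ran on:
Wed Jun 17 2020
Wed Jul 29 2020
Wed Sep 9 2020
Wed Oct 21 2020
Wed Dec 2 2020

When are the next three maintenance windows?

Gaps between consecutive events: 42, 42, 42, 42 days — a constant 42-day interval.
Wed Dec 2 2020 + 42 days = Wed Jan 13 2021.
Wed Jan 13 2021 + 42 days = Wed Feb 24 2021.
Wed Feb 24 2021 + 42 days = Wed Apr 7 2021.

Wed Jan 13 2021, Wed Feb 24 2021, Wed Apr 7 2021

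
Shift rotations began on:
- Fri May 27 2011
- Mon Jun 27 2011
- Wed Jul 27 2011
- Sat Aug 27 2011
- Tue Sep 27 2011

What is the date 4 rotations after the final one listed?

Fri Jan 27 2012

Gaps: 31, 30, 31, 31 days — not constant. Every event is on the 27th of the month.
Pattern: the 27th of each month.
Next: October 2011 → Thu Oct 27 2011.
November 2011: Sun Nov 27 2011.
Next: December 2011 → Tue Dec 27 2011.
January 2012: Fri Jan 27 2012.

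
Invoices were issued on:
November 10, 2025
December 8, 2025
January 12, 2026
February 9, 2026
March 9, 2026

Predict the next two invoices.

April 13, 2026; May 11, 2026

All dates are Mondays, 28, 35, 28, 28 days apart.
Specifically, the 2nd Monday of each month.
2nd Monday of April 2026: April 13, 2026.
2nd Monday of May 2026: May 11, 2026.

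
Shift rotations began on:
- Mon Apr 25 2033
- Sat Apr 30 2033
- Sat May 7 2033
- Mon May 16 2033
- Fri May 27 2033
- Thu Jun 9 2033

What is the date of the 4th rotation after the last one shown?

The spacing grows by 2 each time: 5, 7, 9, 11, 13 days.
Next gap: 15 days. Thu Jun 9 2033 + 15 days = Fri Jun 24 2033.
Next gap: 17 days. Fri Jun 24 2033 + 17 days = Mon Jul 11 2033.
Next gap: 19 days. Mon Jul 11 2033 + 19 days = Sat Jul 30 2033.
Next gap: 21 days. Sat Jul 30 2033 + 21 days = Sat Aug 20 2033.

Sat Aug 20 2033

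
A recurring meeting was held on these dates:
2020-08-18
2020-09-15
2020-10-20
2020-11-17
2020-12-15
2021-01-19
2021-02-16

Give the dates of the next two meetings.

2021-03-16, 2021-04-20

All dates are Tuesdays, 28, 35, 28, 28, 35, 28 days apart.
Specifically, the 3rd Tuesday of each month.
March 2021 — 3rd Tuesday is 2021-03-16.
April 2021 — 3rd Tuesday is 2021-04-20.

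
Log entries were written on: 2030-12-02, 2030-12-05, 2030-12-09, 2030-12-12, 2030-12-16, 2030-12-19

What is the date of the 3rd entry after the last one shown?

2030-12-30

Every event lands on a Monday or Thursday (gaps cycle 3, 4, 3, 4, 3).
So the schedule is: every Monday and Thursday.
The following Monday is 2030-12-23.
Next Thursday: 2030-12-26.
Next Monday: 2030-12-30.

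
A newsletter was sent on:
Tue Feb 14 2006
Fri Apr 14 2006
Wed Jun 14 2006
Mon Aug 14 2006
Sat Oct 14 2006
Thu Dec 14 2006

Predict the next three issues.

Gaps: 59, 61, 61, 61, 61 days — not constant. Every event is on the 14th of the month.
Pattern: the 14th of every 2 months.
Next: February 2007 → Wed Feb 14 2007.
Next: April 2007 → Sat Apr 14 2007.
June 2007: Thu Jun 14 2007.

Wed Feb 14 2007, Sat Apr 14 2007, Thu Jun 14 2007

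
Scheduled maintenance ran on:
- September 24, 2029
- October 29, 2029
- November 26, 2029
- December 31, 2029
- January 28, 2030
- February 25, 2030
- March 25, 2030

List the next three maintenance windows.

April 29, 2030; May 27, 2030; June 24, 2030

Every date is a Monday; gaps 35, 28, 35, 28, 28, 28 days.
Each is the last Monday of its month (at least one falls on the 29th or later, ruling out '4th Monday').
April 2030 ends with Monday April 29, 2030.
Last Monday of May 2030: May 27, 2030.
Last Monday of June 2030: June 24, 2030.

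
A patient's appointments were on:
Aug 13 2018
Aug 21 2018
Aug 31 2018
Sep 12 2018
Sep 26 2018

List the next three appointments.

Intervals are 8, 10, 12, 14 days — an arithmetic progression with common difference 2.
Next gap: 16 days. Sep 26 2018 + 16 days = Oct 12 2018.
Next gap: 18 days. Oct 12 2018 + 18 days = Oct 30 2018.
Next gap: 20 days. Oct 30 2018 + 20 days = Nov 19 2018.

Oct 12 2018, Oct 30 2018, Nov 19 2018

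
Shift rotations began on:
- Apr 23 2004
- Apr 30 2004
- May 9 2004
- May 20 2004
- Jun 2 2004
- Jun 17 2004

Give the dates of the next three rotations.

Jul 4 2004, Jul 23 2004, Aug 13 2004

The spacing grows by 2 each time: 7, 9, 11, 13, 15 days.
Next gap: 17 days. Jun 17 2004 + 17 days = Jul 4 2004.
Next gap: 19 days. Jul 4 2004 + 19 days = Jul 23 2004.
Next gap: 21 days. Jul 23 2004 + 21 days = Aug 13 2004.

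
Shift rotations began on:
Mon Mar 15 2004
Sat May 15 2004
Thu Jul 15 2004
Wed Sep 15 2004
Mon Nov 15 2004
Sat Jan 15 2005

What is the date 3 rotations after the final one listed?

Each date is the 15th; the gaps (61, 61, 62, 61, 61) track the month lengths.
The rule is the 15th of every 2 months.
March 2005: Tue Mar 15 2005.
Next: May 2005 → Sun May 15 2005.
Next: July 2005 → Fri Jul 15 2005.

Fri Jul 15 2005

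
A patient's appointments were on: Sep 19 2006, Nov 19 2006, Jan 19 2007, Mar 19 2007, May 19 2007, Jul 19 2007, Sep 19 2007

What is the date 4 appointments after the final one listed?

Each date is the 19th; the gaps (61, 61, 59, 61, 61, 62) track the month lengths.
The rule is the 19th of every 2 months.
November 2007: Nov 19 2007.
January 2008: Jan 19 2008.
March 2008: Mar 19 2008.
May 2008: May 19 2008.

May 19 2008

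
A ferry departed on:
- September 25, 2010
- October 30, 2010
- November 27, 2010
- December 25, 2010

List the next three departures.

January 29, 2011; February 26, 2011; March 26, 2011

Every date is a Saturday; gaps 35, 28, 28 days.
Each is the last Saturday of its month (at least one falls on the 29th or later, ruling out '4th Saturday').
Last Saturday of January 2011: January 29, 2011.
February 2011 ends with Saturday February 26, 2011.
Last Saturday of March 2011: March 26, 2011.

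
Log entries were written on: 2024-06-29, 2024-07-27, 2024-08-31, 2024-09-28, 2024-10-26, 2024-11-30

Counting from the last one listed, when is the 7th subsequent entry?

2025-06-28

Every date is a Saturday; gaps 28, 35, 28, 28, 35 days.
Each is the last Saturday of its month (at least one falls on the 29th or later, ruling out '4th Saturday').
Last Saturday of December 2024: 2024-12-28.
January 2025 ends with Saturday 2025-01-25.
February 2025 ends with Saturday 2025-02-22.
Last Saturday of March 2025: 2025-03-29.
April 2025 ends with Saturday 2025-04-26.
May 2025 ends with Saturday 2025-05-31.
June 2025 ends with Saturday 2025-06-28.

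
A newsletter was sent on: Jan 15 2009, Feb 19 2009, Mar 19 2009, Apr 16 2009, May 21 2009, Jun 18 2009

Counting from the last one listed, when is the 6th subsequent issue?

All dates are Thursdays, 35, 28, 28, 35, 28 days apart.
Specifically, the 3rd Thursday of each month.
3rd Thursday of July 2009: Jul 16 2009.
3rd Thursday of August 2009: Aug 20 2009.
3rd Thursday of September 2009: Sep 17 2009.
October 2009 — 3rd Thursday is Oct 15 2009.
3rd Thursday of November 2009: Nov 19 2009.
December 2009 — 3rd Thursday is Dec 17 2009.

Dec 17 2009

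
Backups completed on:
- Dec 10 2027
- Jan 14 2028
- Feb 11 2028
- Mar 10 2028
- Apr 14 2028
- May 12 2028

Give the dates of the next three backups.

All dates are Fridays, 35, 28, 28, 35, 28 days apart.
Specifically, the 2nd Friday of each month.
2nd Friday of June 2028: Jun 9 2028.
July 2028 — 2nd Friday is Jul 14 2028.
2nd Friday of August 2028: Aug 11 2028.

Jun 9 2028, Jul 14 2028, Aug 11 2028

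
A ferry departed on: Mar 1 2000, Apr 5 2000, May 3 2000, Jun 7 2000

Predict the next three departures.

Jul 5 2000, Aug 2 2000, Sep 6 2000

All dates are Wednesdays, 35, 28, 35 days apart.
Specifically, the 1st Wednesday of each month.
1st Wednesday of July 2000: Jul 5 2000.
August 2000 — 1st Wednesday is Aug 2 2000.
September 2000 — 1st Wednesday is Sep 6 2000.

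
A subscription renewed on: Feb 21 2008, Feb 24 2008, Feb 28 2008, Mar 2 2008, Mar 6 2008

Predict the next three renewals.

Gaps: 3, 4, 3, 4 days — not constant, but cyclic with period 2.
The events fall on every Thursday and Sunday.
Next Sunday: Mar 9 2008.
Next Thursday: Mar 13 2008.
Next Sunday: Mar 16 2008.

Mar 9 2008, Mar 13 2008, Mar 16 2008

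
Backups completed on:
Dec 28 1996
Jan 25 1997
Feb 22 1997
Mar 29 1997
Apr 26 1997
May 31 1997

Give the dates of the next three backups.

Jun 28 1997, Jul 26 1997, Aug 30 1997

Every date is a Saturday; gaps 28, 28, 35, 28, 35 days.
Each is the last Saturday of its month (at least one falls on the 29th or later, ruling out '4th Saturday').
June 1997 ends with Saturday Jun 28 1997.
Last Saturday of July 1997: Jul 26 1997.
Last Saturday of August 1997: Aug 30 1997.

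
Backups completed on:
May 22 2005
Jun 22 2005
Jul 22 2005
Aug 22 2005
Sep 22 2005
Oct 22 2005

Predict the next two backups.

The day-of-month is always 22 (31, 30, 31, 31, 30 days between events).
So this recurs on the 22nd of each month.
Next: November 2005 → Nov 22 2005.
December 2005: Dec 22 2005.

Nov 22 2005, Dec 22 2005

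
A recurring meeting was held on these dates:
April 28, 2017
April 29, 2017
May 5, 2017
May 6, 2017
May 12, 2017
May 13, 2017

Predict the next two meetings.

May 19, 2017; May 20, 2017

Every event lands on a Friday or Saturday (gaps cycle 1, 6, 1, 6, 1).
So the schedule is: every Friday and Saturday.
The following Friday is May 19, 2017.
Next Saturday: May 20, 2017.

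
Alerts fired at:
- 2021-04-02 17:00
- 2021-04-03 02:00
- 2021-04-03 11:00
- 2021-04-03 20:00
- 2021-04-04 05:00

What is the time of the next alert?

Spacing: 9, 9, 9, 9 h — constant 9 h.
2021-04-04 05:00 + 9 h = 2021-04-04 14:00.

2021-04-04 14:00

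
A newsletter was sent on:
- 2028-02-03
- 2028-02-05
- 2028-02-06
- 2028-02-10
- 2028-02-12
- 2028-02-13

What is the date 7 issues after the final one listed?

2028-03-02

The gap pattern 2, 1, 4, 2, 1 repeats every 3 events.
These are the Thursdays, Saturdays and Sundays of each week.
The following Thursday is 2028-02-17.
The following Saturday is 2028-02-19.
Next Sunday: 2028-02-20.
The following Thursday is 2028-02-24.
The following Saturday is 2028-02-26.
Next Sunday: 2028-02-27.
The following Thursday is 2028-03-02.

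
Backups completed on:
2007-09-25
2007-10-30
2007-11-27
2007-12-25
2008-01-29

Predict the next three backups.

2008-02-26, 2008-03-25, 2008-04-29

All Tuesdays; the gaps (35, 28, 28, 35) vary with month length.
This is the last Tuesday of each month.
February 2008 ends with Tuesday 2008-02-26.
March 2008 ends with Tuesday 2008-03-25.
April 2008 ends with Tuesday 2008-04-29.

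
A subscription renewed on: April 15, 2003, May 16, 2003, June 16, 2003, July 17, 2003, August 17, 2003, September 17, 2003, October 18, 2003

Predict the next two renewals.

November 18, 2003; December 19, 2003

Gaps between consecutive events: 31, 31, 31, 31, 31, 31 days — a constant 31-day interval.
October 18, 2003 + 31 days = November 18, 2003.
November 18, 2003 + 31 days = December 19, 2003.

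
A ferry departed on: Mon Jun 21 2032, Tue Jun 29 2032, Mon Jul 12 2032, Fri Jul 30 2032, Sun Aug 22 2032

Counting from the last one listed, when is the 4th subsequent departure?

Tue Jan 11 2033

The spacing grows by 5 each time: 8, 13, 18, 23 days.
Next gap: 28 days. Sun Aug 22 2032 + 28 days = Sun Sep 19 2032.
Next gap: 33 days. Sun Sep 19 2032 + 33 days = Fri Oct 22 2032.
Next gap: 38 days. Fri Oct 22 2032 + 38 days = Mon Nov 29 2032.
Next gap: 43 days. Mon Nov 29 2032 + 43 days = Tue Jan 11 2033.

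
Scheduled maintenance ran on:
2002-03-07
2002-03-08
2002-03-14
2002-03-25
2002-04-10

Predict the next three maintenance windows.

Gaps: 1, 6, 11, 16 days — each gap is 5 larger than the previous one.
Next gap: 21 days. 2002-04-10 + 21 days = 2002-05-01.
Next gap: 26 days. 2002-05-01 + 26 days = 2002-05-27.
Next gap: 31 days. 2002-05-27 + 31 days = 2002-06-27.

2002-05-01, 2002-05-27, 2002-06-27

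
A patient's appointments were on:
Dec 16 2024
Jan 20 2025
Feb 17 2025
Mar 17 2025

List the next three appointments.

Apr 21 2025, May 19 2025, Jun 16 2025

These are Mondays at 28- or 35-day spacing (35, 28, 28).
The pattern: 3rd Monday of the month.
3rd Monday of April 2025: Apr 21 2025.
3rd Monday of May 2025: May 19 2025.
June 2025 — 3rd Monday is Jun 16 2025.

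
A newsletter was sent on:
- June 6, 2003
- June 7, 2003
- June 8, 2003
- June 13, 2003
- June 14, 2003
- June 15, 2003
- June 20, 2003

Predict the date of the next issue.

The gap pattern 1, 1, 5, 1, 1, 5 repeats every 3 events.
These are the Fridays, Saturdays and Sundays of each week.
The following Saturday is June 21, 2003.

June 21, 2003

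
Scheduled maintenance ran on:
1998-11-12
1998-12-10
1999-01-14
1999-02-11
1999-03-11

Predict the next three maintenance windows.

1999-04-08, 1999-05-13, 1999-06-10

All dates are Thursdays, 28, 35, 28, 28 days apart.
Specifically, the 2nd Thursday of each month.
April 1999 — 2nd Thursday is 1999-04-08.
May 1999 — 2nd Thursday is 1999-05-13.
2nd Thursday of June 1999: 1999-06-10.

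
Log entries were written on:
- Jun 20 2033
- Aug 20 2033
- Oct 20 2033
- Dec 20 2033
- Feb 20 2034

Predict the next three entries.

Apr 20 2034, Jun 20 2034, Aug 20 2034

Gaps: 61, 61, 61, 62 days — not constant. Every event is on the 20th of the month.
Pattern: the 20th of every 2 months.
April 2034: Apr 20 2034.
Next: June 2034 → Jun 20 2034.
August 2034: Aug 20 2034.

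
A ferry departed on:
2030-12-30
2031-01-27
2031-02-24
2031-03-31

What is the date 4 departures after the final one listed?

These are Mondays with 28, 28, 35-day gaps.
Each is the final Monday of its month — 2030-12-30 is past the 28th, so '4th Monday' doesn't fit.
April 2031 ends with Monday 2031-04-28.
Last Monday of May 2031: 2031-05-26.
Last Monday of June 2031: 2031-06-30.
July 2031 ends with Monday 2031-07-28.

2031-07-28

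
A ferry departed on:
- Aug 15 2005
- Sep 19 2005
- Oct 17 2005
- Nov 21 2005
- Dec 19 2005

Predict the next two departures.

Gaps: 35, 28, 35, 28 days — a mix of 28 and 35. Every date is a Monday.
Each is the 3rd Monday of its month.
3rd Monday of January 2006: Jan 16 2006.
3rd Monday of February 2006: Feb 20 2006.

Jan 16 2006, Feb 20 2006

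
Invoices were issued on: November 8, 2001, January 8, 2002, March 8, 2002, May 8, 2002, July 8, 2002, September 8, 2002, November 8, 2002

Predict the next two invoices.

January 8, 2003; March 8, 2003

Gaps: 61, 59, 61, 61, 62, 61 days — not constant. Every event is on the 8th of the month.
Pattern: the 8th of every 2 months.
Next: January 2003 → January 8, 2003.
March 2003: March 8, 2003.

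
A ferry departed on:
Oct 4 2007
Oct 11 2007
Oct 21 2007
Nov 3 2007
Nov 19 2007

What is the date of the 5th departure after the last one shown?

Intervals are 7, 10, 13, 16 days — an arithmetic progression with common difference 3.
Next gap: 19 days. Nov 19 2007 + 19 days = Dec 8 2007.
Next gap: 22 days. Dec 8 2007 + 22 days = Dec 30 2007.
Next gap: 25 days. Dec 30 2007 + 25 days = Jan 24 2008.
Next gap: 28 days. Jan 24 2008 + 28 days = Feb 21 2008.
Next gap: 31 days. Feb 21 2008 + 31 days = Mar 23 2008.

Mar 23 2008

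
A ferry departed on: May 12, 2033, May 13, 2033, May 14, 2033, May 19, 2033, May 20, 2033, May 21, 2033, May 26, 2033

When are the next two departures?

May 27, 2033; May 28, 2033

Every event lands on a Thursday or Friday or Saturday (gaps cycle 1, 1, 5, 1, 1, 5).
So the schedule is: every Thursday, Friday and Saturday.
The following Friday is May 27, 2033.
The following Saturday is May 28, 2033.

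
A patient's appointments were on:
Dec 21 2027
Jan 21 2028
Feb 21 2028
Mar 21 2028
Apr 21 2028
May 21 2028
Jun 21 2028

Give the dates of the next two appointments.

Jul 21 2028, Aug 21 2028

Each date is the 21st; the gaps (31, 31, 29, 31, 30, 31) track the month lengths.
The rule is the 21st of each month.
July 2028: Jul 21 2028.
Next: August 2028 → Aug 21 2028.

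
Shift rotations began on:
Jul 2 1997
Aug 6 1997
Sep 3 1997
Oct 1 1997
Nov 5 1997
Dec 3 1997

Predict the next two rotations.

Jan 7 1998, Feb 4 1998

These are Wednesdays at 28- or 35-day spacing (35, 28, 28, 35, 28).
The pattern: 1st Wednesday of the month.
1st Wednesday of January 1998: Jan 7 1998.
1st Wednesday of February 1998: Feb 4 1998.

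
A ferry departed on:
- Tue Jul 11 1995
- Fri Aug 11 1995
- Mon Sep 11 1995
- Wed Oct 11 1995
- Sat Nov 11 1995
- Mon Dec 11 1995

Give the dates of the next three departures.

Thu Jan 11 1996, Sun Feb 11 1996, Mon Mar 11 1996

The day-of-month is always 11 (31, 31, 30, 31, 30 days between events).
So this recurs on the 11th of each month.
January 1996: Thu Jan 11 1996.
Next: February 1996 → Sun Feb 11 1996.
March 1996: Mon Mar 11 1996.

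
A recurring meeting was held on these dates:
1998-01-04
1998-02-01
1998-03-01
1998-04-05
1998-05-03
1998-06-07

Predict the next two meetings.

1998-07-05, 1998-08-02

Gaps: 28, 28, 35, 28, 35 days — a mix of 28 and 35. Every date is a Sunday.
Each is the 1st Sunday of its month.
July 1998 — 1st Sunday is 1998-07-05.
August 1998 — 1st Sunday is 1998-08-02.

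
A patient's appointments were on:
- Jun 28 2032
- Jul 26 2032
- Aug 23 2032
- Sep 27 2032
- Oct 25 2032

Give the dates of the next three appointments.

Nov 22 2032, Dec 27 2032, Jan 24 2033

Gaps: 28, 28, 35, 28 days — a mix of 28 and 35. Every date is a Monday.
Each is the 4th Monday of its month.
November 2032 — 4th Monday is Nov 22 2032.
4th Monday of December 2032: Dec 27 2032.
January 2033 — 4th Monday is Jan 24 2033.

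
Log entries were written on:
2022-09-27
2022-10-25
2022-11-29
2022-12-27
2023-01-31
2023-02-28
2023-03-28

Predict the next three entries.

All Tuesdays; the gaps (28, 35, 28, 35, 28, 28) vary with month length.
This is the last Tuesday of each month.
Last Tuesday of April 2023: 2023-04-25.
Last Tuesday of May 2023: 2023-05-30.
June 2023 ends with Tuesday 2023-06-27.

2023-04-25, 2023-05-30, 2023-06-27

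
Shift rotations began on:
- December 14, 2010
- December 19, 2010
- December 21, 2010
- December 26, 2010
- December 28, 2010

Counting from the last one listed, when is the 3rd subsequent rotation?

January 9, 2011

Every event lands on a Tuesday or Sunday (gaps cycle 5, 2, 5, 2).
So the schedule is: every Tuesday and Sunday.
The following Sunday is January 2, 2011.
The following Tuesday is January 4, 2011.
The following Sunday is January 9, 2011.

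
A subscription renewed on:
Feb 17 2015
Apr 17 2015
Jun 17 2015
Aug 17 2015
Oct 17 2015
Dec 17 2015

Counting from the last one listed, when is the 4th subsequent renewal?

Each date is the 17th; the gaps (59, 61, 61, 61, 61) track the month lengths.
The rule is the 17th of every 2 months.
Next: February 2016 → Feb 17 2016.
Next: April 2016 → Apr 17 2016.
Next: June 2016 → Jun 17 2016.
Next: August 2016 → Aug 17 2016.

Aug 17 2016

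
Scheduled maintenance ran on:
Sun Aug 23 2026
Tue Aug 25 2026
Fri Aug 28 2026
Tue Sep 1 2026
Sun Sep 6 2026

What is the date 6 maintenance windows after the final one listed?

The spacing grows by 1 each time: 2, 3, 4, 5 days.
Next gap: 6 days. Sun Sep 6 2026 + 6 days = Sat Sep 12 2026.
Next gap: 7 days. Sat Sep 12 2026 + 7 days = Sat Sep 19 2026.
Next gap: 8 days. Sat Sep 19 2026 + 8 days = Sun Sep 27 2026.
Next gap: 9 days. Sun Sep 27 2026 + 9 days = Tue Oct 6 2026.
Next gap: 10 days. Tue Oct 6 2026 + 10 days = Fri Oct 16 2026.
Next gap: 11 days. Fri Oct 16 2026 + 11 days = Tue Oct 27 2026.

Tue Oct 27 2026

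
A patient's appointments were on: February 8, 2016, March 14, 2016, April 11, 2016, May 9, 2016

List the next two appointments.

Gaps: 35, 28, 28 days — a mix of 28 and 35. Every date is a Monday.
Each is the 2nd Monday of its month.
2nd Monday of June 2016: June 13, 2016.
2nd Monday of July 2016: July 11, 2016.

June 13, 2016; July 11, 2016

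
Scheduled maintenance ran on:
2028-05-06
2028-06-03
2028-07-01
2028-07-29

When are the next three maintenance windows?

Every event comes 28 days after the last (28, 28, 28).
2028-07-29 + 28 days = 2028-08-26.
2028-08-26 + 28 days = 2028-09-23.
2028-09-23 + 28 days = 2028-10-21.

2028-08-26, 2028-09-23, 2028-10-21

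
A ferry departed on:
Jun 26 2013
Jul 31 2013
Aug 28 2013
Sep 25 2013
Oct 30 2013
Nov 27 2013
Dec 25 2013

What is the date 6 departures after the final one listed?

All Wednesdays; the gaps (35, 28, 28, 35, 28, 28) vary with month length.
This is the last Wednesday of each month.
Last Wednesday of January 2014: Jan 29 2014.
February 2014 ends with Wednesday Feb 26 2014.
Last Wednesday of March 2014: Mar 26 2014.
Last Wednesday of April 2014: Apr 30 2014.
May 2014 ends with Wednesday May 28 2014.
Last Wednesday of June 2014: Jun 25 2014.

Jun 25 2014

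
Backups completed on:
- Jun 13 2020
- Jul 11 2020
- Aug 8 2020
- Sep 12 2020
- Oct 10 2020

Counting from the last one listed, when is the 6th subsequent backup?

Gaps: 28, 28, 35, 28 days — a mix of 28 and 35. Every date is a Saturday.
Each is the 2nd Saturday of its month.
November 2020 — 2nd Saturday is Nov 14 2020.
December 2020 — 2nd Saturday is Dec 12 2020.
January 2021 — 2nd Saturday is Jan 9 2021.
2nd Saturday of February 2021: Feb 13 2021.
2nd Saturday of March 2021: Mar 13 2021.
April 2021 — 2nd Saturday is Apr 10 2021.

Apr 10 2021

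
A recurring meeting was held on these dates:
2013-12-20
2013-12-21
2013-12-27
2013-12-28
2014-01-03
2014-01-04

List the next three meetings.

Every event lands on a Friday or Saturday (gaps cycle 1, 6, 1, 6, 1).
So the schedule is: every Friday and Saturday.
The following Friday is 2014-01-10.
Next Saturday: 2014-01-11.
The following Friday is 2014-01-17.

2014-01-10, 2014-01-11, 2014-01-17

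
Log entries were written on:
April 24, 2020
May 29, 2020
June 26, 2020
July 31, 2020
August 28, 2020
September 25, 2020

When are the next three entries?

All Fridays; the gaps (35, 28, 35, 28, 28) vary with month length.
This is the last Friday of each month.
Last Friday of October 2020: October 30, 2020.
Last Friday of November 2020: November 27, 2020.
December 2020 ends with Friday December 25, 2020.

October 30, 2020; November 27, 2020; December 25, 2020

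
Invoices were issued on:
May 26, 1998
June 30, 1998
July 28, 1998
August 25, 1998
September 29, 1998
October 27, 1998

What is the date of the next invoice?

All Tuesdays; the gaps (35, 28, 28, 35, 28) vary with month length.
This is the last Tuesday of each month.
November 1998 ends with Tuesday November 24, 1998.

November 24, 1998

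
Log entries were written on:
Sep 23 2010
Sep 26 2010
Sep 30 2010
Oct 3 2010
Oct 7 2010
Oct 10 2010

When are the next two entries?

Every event lands on a Thursday or Sunday (gaps cycle 3, 4, 3, 4, 3).
So the schedule is: every Thursday and Sunday.
The following Thursday is Oct 14 2010.
The following Sunday is Oct 17 2010.

Oct 14 2010, Oct 17 2010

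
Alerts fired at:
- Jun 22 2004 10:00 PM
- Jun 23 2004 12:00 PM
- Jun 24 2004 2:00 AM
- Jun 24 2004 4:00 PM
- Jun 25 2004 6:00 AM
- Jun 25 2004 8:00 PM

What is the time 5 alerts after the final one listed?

The interval is a steady 14 hours (14, 14, 14, 14, 14).
Jun 25 2004 8:00 PM + 14 h = Jun 26 2004 10:00 AM.
Jun 26 2004 10:00 AM + 14 h = Jun 27 2004 12:00 AM.
Jun 27 2004 12:00 AM + 14 h = Jun 27 2004 2:00 PM.
Jun 27 2004 2:00 PM + 14 h = Jun 28 2004 4:00 AM.
Jun 28 2004 4:00 AM + 14 h = Jun 28 2004 6:00 PM.

Jun 28 2004 6:00 PM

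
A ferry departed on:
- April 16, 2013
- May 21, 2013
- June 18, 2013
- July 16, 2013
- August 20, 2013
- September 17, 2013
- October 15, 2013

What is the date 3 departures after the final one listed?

Gaps: 35, 28, 28, 35, 28, 28 days — a mix of 28 and 35. Every date is a Tuesday.
Each is the 3rd Tuesday of its month.
November 2013 — 3rd Tuesday is November 19, 2013.
3rd Tuesday of December 2013: December 17, 2013.
3rd Tuesday of January 2014: January 21, 2014.

January 21, 2014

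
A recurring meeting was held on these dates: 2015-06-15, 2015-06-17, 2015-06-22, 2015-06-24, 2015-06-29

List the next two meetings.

Every event lands on a Monday or Wednesday (gaps cycle 2, 5, 2, 5).
So the schedule is: every Monday and Wednesday.
Next Wednesday: 2015-07-01.
The following Monday is 2015-07-06.

2015-07-01, 2015-07-06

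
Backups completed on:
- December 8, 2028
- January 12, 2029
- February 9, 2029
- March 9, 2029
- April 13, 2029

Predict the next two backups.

May 11, 2029; June 8, 2029

Gaps: 35, 28, 28, 35 days — a mix of 28 and 35. Every date is a Friday.
Each is the 2nd Friday of its month.
2nd Friday of May 2029: May 11, 2029.
June 2029 — 2nd Friday is June 8, 2029.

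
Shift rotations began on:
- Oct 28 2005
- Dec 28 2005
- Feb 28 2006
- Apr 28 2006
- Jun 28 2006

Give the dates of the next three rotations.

Aug 28 2006, Oct 28 2006, Dec 28 2006

Gaps: 61, 62, 59, 61 days — not constant. Every event is on the 28th of the month.
Pattern: the 28th of every 2 months.
August 2006: Aug 28 2006.
October 2006: Oct 28 2006.
December 2006: Dec 28 2006.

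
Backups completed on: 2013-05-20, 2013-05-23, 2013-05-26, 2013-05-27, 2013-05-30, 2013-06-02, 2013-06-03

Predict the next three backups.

2013-06-06, 2013-06-09, 2013-06-10

Gaps: 3, 3, 1, 3, 3, 1 days — not constant, but cyclic with period 3.
The events fall on every Monday, Thursday and Sunday.
Next Thursday: 2013-06-06.
The following Sunday is 2013-06-09.
The following Monday is 2013-06-10.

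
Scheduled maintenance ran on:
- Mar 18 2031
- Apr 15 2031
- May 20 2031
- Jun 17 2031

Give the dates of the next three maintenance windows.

Jul 15 2031, Aug 19 2031, Sep 16 2031

All dates are Tuesdays, 28, 35, 28 days apart.
Specifically, the 3rd Tuesday of each month.
July 2031 — 3rd Tuesday is Jul 15 2031.
August 2031 — 3rd Tuesday is Aug 19 2031.
September 2031 — 3rd Tuesday is Sep 16 2031.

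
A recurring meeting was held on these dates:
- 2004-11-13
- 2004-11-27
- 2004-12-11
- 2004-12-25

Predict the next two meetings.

The spacing is 14, 14, 14 days — always 14 days.
2004-12-25 + 14 days = 2005-01-08.
2005-01-08 + 14 days = 2005-01-22.

2005-01-08, 2005-01-22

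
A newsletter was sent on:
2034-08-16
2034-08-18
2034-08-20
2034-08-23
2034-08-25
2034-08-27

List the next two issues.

2034-08-30, 2034-09-01

The gap pattern 2, 2, 3, 2, 2 repeats every 3 events.
These are the Wednesdays, Fridays and Sundays of each week.
The following Wednesday is 2034-08-30.
Next Friday: 2034-09-01.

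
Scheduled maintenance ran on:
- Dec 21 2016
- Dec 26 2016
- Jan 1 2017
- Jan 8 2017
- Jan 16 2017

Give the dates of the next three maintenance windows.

Gaps: 5, 6, 7, 8 days — each gap is 1 larger than the previous one.
Next gap: 9 days. Jan 16 2017 + 9 days = Jan 25 2017.
Next gap: 10 days. Jan 25 2017 + 10 days = Feb 4 2017.
Next gap: 11 days. Feb 4 2017 + 11 days = Feb 15 2017.

Jan 25 2017, Feb 4 2017, Feb 15 2017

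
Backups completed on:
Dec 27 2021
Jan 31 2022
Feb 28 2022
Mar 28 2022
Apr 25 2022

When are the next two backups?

May 30 2022, Jun 27 2022

Every date is a Monday; gaps 35, 28, 28, 28 days.
Each is the last Monday of its month (at least one falls on the 29th or later, ruling out '4th Monday').
May 2022 ends with Monday May 30 2022.
June 2022 ends with Monday Jun 27 2022.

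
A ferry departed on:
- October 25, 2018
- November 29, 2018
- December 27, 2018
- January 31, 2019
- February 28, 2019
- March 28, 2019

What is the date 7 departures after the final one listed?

October 31, 2019

Every date is a Thursday; gaps 35, 28, 35, 28, 28 days.
Each is the last Thursday of its month (at least one falls on the 29th or later, ruling out '4th Thursday').
April 2019 ends with Thursday April 25, 2019.
Last Thursday of May 2019: May 30, 2019.
Last Thursday of June 2019: June 27, 2019.
July 2019 ends with Thursday July 25, 2019.
August 2019 ends with Thursday August 29, 2019.
Last Thursday of September 2019: September 26, 2019.
October 2019 ends with Thursday October 31, 2019.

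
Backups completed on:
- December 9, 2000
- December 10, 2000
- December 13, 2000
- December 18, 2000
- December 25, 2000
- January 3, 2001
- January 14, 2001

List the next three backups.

January 27, 2001; February 11, 2001; February 28, 2001

The spacing grows by 2 each time: 1, 3, 5, 7, 9, 11 days.
Next gap: 13 days. January 14, 2001 + 13 days = January 27, 2001.
Next gap: 15 days. January 27, 2001 + 15 days = February 11, 2001.
Next gap: 17 days. February 11, 2001 + 17 days = February 28, 2001.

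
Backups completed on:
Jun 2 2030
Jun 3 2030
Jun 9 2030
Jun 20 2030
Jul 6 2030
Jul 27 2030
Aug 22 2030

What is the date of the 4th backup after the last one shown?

Intervals are 1, 6, 11, 16, 21, 26 days — an arithmetic progression with common difference 5.
Next gap: 31 days. Aug 22 2030 + 31 days = Sep 22 2030.
Next gap: 36 days. Sep 22 2030 + 36 days = Oct 28 2030.
Next gap: 41 days. Oct 28 2030 + 41 days = Dec 8 2030.
Next gap: 46 days. Dec 8 2030 + 46 days = Jan 23 2031.

Jan 23 2031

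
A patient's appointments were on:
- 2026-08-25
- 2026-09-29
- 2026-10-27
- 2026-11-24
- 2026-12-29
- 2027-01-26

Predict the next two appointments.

2027-02-23, 2027-03-30

All Tuesdays; the gaps (35, 28, 28, 35, 28) vary with month length.
This is the last Tuesday of each month.
Last Tuesday of February 2027: 2027-02-23.
Last Tuesday of March 2027: 2027-03-30.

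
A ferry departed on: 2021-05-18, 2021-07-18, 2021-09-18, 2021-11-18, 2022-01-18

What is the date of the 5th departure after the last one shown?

The day-of-month is always 18 (61, 62, 61, 61 days between events).
So this recurs on the 18th of every 2 months.
Next: March 2022 → 2022-03-18.
Next: May 2022 → 2022-05-18.
Next: July 2022 → 2022-07-18.
September 2022: 2022-09-18.
Next: November 2022 → 2022-11-18.

2022-11-18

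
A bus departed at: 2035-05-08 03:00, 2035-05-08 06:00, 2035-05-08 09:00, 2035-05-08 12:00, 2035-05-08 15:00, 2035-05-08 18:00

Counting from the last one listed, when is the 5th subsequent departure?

2035-05-09 09:00

The interval is a steady 3 hours (3, 3, 3, 3, 3).
2035-05-08 18:00 + 3 h = 2035-05-08 21:00.
2035-05-08 21:00 + 3 h = 2035-05-09 00:00.
2035-05-09 00:00 + 3 h = 2035-05-09 03:00.
2035-05-09 03:00 + 3 h = 2035-05-09 06:00.
2035-05-09 06:00 + 3 h = 2035-05-09 09:00.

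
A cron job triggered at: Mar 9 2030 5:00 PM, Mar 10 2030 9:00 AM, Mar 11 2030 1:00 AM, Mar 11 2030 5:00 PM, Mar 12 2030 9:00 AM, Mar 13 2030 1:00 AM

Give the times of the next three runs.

Mar 13 2030 5:00 PM, Mar 14 2030 9:00 AM, Mar 15 2030 1:00 AM

The interval is a steady 16 hours (16, 16, 16, 16, 16).
Mar 13 2030 1:00 AM + 16 h = Mar 13 2030 5:00 PM.
Mar 13 2030 5:00 PM + 16 h = Mar 14 2030 9:00 AM.
Mar 14 2030 9:00 AM + 16 h = Mar 15 2030 1:00 AM.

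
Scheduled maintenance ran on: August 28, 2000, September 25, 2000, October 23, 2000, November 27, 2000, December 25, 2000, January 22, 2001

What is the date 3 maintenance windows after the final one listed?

April 23, 2001

Gaps: 28, 28, 35, 28, 28 days — a mix of 28 and 35. Every date is a Monday.
Each is the 4th Monday of its month.
4th Monday of February 2001: February 26, 2001.
March 2001 — 4th Monday is March 26, 2001.
4th Monday of April 2001: April 23, 2001.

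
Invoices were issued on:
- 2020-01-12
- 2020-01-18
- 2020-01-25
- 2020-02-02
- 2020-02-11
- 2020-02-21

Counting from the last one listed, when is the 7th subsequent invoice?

2020-05-29

The spacing grows by 1 each time: 6, 7, 8, 9, 10 days.
Next gap: 11 days. 2020-02-21 + 11 days = 2020-03-03.
Next gap: 12 days. 2020-03-03 + 12 days = 2020-03-15.
Next gap: 13 days. 2020-03-15 + 13 days = 2020-03-28.
Next gap: 14 days. 2020-03-28 + 14 days = 2020-04-11.
Next gap: 15 days. 2020-04-11 + 15 days = 2020-04-26.
Next gap: 16 days. 2020-04-26 + 16 days = 2020-05-12.
Next gap: 17 days. 2020-05-12 + 17 days = 2020-05-29.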